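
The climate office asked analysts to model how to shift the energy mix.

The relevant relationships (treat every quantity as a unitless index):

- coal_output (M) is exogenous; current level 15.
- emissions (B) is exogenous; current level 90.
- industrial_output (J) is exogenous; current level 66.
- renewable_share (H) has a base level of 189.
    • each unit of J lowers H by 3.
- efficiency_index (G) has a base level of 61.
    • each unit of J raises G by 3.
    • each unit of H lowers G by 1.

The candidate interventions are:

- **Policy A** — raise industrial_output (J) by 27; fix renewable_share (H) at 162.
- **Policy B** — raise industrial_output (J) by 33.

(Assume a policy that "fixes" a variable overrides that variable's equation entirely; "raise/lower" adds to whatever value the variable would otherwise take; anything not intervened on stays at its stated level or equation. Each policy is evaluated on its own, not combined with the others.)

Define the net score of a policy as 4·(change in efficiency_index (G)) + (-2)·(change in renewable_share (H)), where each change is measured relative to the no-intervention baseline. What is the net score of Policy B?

Baseline:
  J = 66
  H = 189 − 3·66 = -9
  G = 61 + 3·66 − (-9) = 268
Policy B (J + 33):
  J = 66 + 33 = 99
  H = 189 − 3·99 = -108
  G = 61 + 3·99 − (-108) = 466
ΔG = 466 − 268 = 198; ΔH = -108 − (-9) = -99
Score = 4·198 + (-2)·(-99) = 990

990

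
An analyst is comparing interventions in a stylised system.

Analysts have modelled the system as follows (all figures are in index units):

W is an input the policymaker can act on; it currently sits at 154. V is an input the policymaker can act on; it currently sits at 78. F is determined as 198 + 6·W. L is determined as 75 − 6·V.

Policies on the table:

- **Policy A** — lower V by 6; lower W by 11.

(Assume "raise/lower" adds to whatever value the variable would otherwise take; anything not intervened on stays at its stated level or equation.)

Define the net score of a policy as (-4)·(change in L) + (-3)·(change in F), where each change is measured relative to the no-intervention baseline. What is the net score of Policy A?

54

Baseline:
  W = 154
  V = 78
  F = 198 + 6·154 = 1122
  L = 75 − 6·78 = -393
Policy A (V − 6, W − 11):
  W = 154 − 11 = 143
  V = 78 − 6 = 72
  F = 198 + 6·143 = 1056
  L = 75 − 6·72 = -357
ΔL = -357 − (-393) = 36; ΔF = 1056 − 1122 = -66
Score = (-4)·36 + (-3)·(-66) = 54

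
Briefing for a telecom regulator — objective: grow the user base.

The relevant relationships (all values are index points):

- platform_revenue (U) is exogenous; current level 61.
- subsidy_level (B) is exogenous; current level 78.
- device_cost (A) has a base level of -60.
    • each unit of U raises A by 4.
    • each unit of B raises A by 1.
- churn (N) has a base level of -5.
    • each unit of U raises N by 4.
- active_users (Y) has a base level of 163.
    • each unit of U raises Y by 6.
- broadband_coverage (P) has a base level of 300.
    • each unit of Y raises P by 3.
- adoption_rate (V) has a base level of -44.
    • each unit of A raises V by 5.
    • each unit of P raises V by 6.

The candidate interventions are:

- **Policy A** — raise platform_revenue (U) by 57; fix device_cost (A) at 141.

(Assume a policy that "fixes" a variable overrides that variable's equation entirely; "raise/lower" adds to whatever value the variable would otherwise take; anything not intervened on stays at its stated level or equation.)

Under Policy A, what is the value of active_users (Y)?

Policy A (U + 57, A := 141):
  U = 61 + 57 = 118
  Y = 163 + 6·118 = 871

871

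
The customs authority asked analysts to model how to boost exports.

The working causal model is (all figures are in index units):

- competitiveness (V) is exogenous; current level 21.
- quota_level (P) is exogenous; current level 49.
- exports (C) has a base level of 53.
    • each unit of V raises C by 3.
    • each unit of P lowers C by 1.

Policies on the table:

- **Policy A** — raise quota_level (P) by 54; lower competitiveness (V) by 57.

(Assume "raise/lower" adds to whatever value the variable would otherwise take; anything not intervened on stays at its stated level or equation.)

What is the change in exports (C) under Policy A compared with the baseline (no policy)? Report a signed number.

Baseline:
  V = 21
  P = 49
  C = 53 + 3·21 − 49 = 67
Policy A (P + 54, V − 57):
  V = 21 − 57 = -36
  P = 49 + 54 = 103
  C = 53 + 3·(-36) − 103 = -158
Change in C: -158 − 67 = -225

-225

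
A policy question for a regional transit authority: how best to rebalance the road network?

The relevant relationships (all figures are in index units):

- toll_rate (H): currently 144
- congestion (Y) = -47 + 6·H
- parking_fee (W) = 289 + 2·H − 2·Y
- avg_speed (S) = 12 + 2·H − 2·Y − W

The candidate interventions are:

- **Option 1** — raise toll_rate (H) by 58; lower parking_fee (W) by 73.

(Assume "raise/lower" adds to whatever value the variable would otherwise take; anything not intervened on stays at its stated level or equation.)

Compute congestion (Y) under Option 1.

1165

Option 1 (H + 58, W − 73):
  H = 144 + 58 = 202
  Y = -47 + 6·202 = 1165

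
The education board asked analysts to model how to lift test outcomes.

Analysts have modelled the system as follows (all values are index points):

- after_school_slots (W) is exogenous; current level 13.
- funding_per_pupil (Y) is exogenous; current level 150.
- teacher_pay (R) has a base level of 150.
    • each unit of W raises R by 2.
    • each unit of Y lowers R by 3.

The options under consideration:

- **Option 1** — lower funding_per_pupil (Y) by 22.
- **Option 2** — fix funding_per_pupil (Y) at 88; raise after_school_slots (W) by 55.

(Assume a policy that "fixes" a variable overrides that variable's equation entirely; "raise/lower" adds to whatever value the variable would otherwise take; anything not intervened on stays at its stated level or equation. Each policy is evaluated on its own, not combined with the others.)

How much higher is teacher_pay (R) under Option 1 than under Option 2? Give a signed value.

Option 1 (Y − 22):
  W = 13
  Y = 150 − 22 = 128
  R = 150 + 2·13 − 3·128 = -208
Option 2 (Y := 88, W + 55):
  W = 13 + 55 = 68
  Y = 88
  R = 150 + 2·68 − 3·88 = 22
R: -208 − 22 = -230

-230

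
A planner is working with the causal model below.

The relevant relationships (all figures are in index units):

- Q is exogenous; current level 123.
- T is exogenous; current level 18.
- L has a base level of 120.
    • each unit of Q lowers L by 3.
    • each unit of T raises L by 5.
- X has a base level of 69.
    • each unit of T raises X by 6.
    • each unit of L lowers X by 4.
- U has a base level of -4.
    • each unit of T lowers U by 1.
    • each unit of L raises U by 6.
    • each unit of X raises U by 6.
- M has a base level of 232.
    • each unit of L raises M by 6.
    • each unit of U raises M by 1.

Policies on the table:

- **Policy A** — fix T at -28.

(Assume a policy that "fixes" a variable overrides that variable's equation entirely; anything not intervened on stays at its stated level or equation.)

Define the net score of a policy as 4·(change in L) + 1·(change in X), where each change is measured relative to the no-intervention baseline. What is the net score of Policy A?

-276

Baseline:
  Q = 123
  T = 18
  L = 120 − 3·123 + 5·18 = -159
  X = 69 + 6·18 − 4·(-159) = 813
Policy A (T := -28):
  Q = 123
  T = -28
  L = 120 − 3·123 + 5·(-28) = -389
  X = 69 + 6·(-28) − 4·(-389) = 1457
ΔL = -389 − (-159) = -230; ΔX = 1457 − 813 = 644
Score = 4·(-230) + 1·644 = -276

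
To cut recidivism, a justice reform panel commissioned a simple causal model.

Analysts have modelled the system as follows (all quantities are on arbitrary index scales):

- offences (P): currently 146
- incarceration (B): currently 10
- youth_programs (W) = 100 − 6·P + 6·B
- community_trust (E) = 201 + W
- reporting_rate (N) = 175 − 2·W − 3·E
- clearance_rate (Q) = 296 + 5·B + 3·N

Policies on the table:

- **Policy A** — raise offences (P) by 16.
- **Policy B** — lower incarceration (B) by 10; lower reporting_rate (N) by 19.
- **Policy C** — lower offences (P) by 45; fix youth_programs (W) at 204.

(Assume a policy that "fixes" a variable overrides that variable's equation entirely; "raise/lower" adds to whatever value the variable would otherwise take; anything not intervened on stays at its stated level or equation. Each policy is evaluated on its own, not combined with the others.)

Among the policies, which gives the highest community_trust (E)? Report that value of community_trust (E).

405

Policy A (P + 16):
  P = 146 + 16 = 162
  B = 10
  W = 100 − 6·162 + 6·10 = -812
  E = 201 + (-812) = -611
Policy B (B − 10, N − 19):
  P = 146
  B = 10 − 10 = 0
  W = 100 − 6·146 + 6·0 = -776
  E = 201 + (-776) = -575
Policy C (P − 45, W := 204):
  P = 146 − 45 = 101
  B = 10
  W = 204
  E = 201 + 204 = 405
Comparing — Policy A: E=-611, Policy B: E=-575, Policy C: E=405. Highest is 405 (Policy C).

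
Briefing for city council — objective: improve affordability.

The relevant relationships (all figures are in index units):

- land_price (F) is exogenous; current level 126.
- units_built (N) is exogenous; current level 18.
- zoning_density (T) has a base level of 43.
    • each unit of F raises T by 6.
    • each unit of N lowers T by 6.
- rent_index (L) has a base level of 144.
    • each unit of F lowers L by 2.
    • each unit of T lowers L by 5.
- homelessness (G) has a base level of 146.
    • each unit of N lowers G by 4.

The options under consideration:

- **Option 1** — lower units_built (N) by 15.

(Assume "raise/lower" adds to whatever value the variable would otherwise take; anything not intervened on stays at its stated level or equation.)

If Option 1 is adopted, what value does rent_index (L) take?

-4013

Option 1 (N − 15):
  F = 126
  N = 18 − 15 = 3
  T = 43 + 6·126 − 6·3 = 781
  L = 144 − 2·126 − 5·781 = -4013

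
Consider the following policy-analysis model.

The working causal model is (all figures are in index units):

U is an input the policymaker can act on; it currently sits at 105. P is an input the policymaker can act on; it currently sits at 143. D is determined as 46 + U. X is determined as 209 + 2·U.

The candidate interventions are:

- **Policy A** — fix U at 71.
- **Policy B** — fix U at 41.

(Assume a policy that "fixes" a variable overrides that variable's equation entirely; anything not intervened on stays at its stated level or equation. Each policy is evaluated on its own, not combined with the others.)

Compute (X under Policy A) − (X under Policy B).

Policy A (U := 71):
  U = 71
  X = 209 + 2·71 = 351
Policy B (U := 41):
  U = 41
  X = 209 + 2·41 = 291
X: 351 − 291 = 60

60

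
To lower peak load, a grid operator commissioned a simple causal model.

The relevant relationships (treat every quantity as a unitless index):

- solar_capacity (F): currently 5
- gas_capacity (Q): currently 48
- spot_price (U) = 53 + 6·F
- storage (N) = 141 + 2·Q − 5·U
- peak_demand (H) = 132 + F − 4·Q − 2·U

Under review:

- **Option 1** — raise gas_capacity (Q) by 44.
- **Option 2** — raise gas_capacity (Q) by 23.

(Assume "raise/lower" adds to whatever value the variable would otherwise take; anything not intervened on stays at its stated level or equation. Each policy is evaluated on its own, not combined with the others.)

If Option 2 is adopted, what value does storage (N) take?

Option 2 (Q + 23):
  F = 5
  Q = 48 + 23 = 71
  U = 53 + 6·5 = 83
  N = 141 + 2·71 − 5·83 = -132

-132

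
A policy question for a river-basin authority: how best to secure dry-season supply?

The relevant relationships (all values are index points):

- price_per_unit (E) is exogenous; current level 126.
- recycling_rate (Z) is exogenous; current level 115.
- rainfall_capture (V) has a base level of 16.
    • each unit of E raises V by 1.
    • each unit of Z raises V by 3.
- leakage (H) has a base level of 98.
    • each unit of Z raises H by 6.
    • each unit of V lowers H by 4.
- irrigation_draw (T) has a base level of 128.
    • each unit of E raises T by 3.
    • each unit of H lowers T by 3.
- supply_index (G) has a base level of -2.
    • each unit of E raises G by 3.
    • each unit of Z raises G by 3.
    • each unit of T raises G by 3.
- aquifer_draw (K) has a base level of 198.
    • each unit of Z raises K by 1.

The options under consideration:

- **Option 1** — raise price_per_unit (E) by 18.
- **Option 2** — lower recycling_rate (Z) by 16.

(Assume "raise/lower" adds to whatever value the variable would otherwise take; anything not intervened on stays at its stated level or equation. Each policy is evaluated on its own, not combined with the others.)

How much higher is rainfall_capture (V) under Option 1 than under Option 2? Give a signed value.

66

Option 1 (E + 18):
  E = 126 + 18 = 144
  Z = 115
  V = 16 + 144 + 3·115 = 505
Option 2 (Z − 16):
  E = 126
  Z = 115 − 16 = 99
  V = 16 + 126 + 3·99 = 439
V: 505 − 439 = 66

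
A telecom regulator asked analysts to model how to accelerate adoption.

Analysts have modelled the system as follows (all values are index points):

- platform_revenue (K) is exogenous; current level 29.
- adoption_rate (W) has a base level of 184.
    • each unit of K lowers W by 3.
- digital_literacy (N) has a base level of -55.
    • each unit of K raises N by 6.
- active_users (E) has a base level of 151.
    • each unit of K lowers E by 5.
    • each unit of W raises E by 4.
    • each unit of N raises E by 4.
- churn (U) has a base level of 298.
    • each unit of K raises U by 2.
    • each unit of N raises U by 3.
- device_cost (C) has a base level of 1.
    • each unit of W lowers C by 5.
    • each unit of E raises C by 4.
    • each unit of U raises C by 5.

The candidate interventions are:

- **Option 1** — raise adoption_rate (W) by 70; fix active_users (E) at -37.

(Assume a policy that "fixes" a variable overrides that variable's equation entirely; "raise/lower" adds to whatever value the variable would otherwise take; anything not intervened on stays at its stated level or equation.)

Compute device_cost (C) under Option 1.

Option 1 (W + 70, E := -37):
  K = 29
  W = 184 − 3·29 (+70 from intervention) = 167
  N = -55 + 6·29 = 119
  E = -37
  U = 298 + 2·29 + 3·119 = 713
  C = 1 − 5·167 + 4·(-37) + 5·713 = 2583

2583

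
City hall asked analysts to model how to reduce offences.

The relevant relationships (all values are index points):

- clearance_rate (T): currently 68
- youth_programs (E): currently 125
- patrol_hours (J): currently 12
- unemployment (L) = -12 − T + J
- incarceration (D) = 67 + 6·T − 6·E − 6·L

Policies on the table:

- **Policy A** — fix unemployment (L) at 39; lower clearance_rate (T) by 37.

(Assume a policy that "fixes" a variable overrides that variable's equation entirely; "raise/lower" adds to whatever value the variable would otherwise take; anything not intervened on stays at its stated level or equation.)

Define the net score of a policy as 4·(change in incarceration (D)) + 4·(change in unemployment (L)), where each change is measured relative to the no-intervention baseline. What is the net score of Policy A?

-3028

Baseline:
  T = 68
  E = 125
  J = 12
  L = -12 − 68 + 12 = -68
  D = 67 + 6·68 − 6·125 − 6·(-68) = 133
Policy A (L := 39, T − 37):
  T = 68 − 37 = 31
  E = 125
  J = 12
  L = 39
  D = 67 + 6·31 − 6·125 − 6·39 = -731
ΔD = -731 − 133 = -864; ΔL = 39 − (-68) = 107
Score = 4·(-864) + 4·107 = -3028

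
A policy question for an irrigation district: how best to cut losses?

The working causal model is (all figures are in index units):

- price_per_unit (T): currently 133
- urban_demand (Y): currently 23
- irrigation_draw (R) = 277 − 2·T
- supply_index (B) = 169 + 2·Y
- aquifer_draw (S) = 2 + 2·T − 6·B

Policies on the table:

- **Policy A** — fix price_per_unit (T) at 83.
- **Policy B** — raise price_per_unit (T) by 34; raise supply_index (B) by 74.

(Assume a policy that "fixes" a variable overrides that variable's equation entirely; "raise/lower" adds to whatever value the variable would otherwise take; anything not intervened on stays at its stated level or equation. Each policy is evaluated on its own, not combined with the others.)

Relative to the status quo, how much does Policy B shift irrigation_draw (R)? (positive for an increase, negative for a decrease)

-68

Baseline:
  T = 133
  R = 277 − 2·133 = 11
Policy B (T + 34, B + 74):
  T = 133 + 34 = 167
  R = 277 − 2·167 = -57
Change in R: -57 − 11 = -68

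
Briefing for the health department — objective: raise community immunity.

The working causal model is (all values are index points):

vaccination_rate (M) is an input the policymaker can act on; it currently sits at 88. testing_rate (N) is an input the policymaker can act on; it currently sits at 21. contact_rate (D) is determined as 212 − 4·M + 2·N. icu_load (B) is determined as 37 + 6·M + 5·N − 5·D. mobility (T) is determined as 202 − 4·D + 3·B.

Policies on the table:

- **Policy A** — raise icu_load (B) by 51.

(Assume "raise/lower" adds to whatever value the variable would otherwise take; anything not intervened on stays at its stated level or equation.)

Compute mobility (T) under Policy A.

4227

Policy A (B + 51):
  M = 88
  N = 21
  D = 212 − 4·88 + 2·21 = -98
  B = 37 + 6·88 + 5·21 − 5·(-98) (+51 from intervention) = 1211
  T = 202 − 4·(-98) + 3·1211 = 4227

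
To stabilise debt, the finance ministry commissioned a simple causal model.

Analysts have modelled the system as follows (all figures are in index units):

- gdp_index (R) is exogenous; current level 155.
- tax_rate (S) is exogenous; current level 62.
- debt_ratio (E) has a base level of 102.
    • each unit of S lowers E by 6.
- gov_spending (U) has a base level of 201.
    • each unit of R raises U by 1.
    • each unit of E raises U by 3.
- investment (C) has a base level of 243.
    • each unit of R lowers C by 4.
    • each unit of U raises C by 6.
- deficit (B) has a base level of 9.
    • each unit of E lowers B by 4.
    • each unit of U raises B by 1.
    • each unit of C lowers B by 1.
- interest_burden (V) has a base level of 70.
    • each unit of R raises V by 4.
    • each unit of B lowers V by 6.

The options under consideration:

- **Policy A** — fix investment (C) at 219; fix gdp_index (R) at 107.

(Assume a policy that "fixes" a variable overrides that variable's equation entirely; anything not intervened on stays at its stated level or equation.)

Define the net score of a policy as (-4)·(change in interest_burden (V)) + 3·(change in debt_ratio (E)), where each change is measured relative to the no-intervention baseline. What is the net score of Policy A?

Baseline:
  R = 155
  S = 62
  E = 102 − 6·62 = -270
  U = 201 + 155 + 3·(-270) = -454
  C = 243 − 4·155 + 6·(-454) = -3101
  B = 9 − 4·(-270) + (-454) − (-3101) = 3736
  V = 70 + 4·155 − 6·3736 = -21726
Policy A (C := 219, R := 107):
  R = 107
  S = 62
  E = 102 − 6·62 = -270
  U = 201 + 107 + 3·(-270) = -502
  C = 219
  B = 9 − 4·(-270) + (-502) − 219 = 368
  V = 70 + 4·107 − 6·368 = -1710
ΔV = -1710 − (-21726) = 20016; ΔE = -270 − (-270) = 0
Score = (-4)·20016 + 3·0 = -80064

-80064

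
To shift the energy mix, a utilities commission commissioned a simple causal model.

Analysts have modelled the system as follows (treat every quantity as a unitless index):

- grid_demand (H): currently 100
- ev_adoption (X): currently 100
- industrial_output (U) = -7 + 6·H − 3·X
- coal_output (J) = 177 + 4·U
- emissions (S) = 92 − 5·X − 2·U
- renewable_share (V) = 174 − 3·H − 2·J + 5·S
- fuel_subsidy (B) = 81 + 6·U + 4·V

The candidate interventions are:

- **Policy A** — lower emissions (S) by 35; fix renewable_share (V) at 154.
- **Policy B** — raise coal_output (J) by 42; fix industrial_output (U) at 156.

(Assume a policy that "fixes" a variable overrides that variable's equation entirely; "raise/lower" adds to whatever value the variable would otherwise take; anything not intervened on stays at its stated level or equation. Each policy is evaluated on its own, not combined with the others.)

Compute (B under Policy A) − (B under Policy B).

23086

Policy A (S − 35, V := 154):
  H = 100
  X = 100
  U = -7 + 6·100 − 3·100 = 293
  J = 177 + 4·293 = 1349
  S = 92 − 5·100 − 2·293 (−35 from intervention) = -1029
  V = 154
  B = 81 + 6·293 + 4·154 = 2455
Policy B (J + 42, U := 156):
  H = 100
  X = 100
  U = 156
  J = 177 + 4·156 (+42 from intervention) = 843
  S = 92 − 5·100 − 2·156 = -720
  V = 174 − 3·100 − 2·843 + 5·(-720) = -5412
  B = 81 + 6·156 + 4·(-5412) = -20631
B: 2455 − (-20631) = 23086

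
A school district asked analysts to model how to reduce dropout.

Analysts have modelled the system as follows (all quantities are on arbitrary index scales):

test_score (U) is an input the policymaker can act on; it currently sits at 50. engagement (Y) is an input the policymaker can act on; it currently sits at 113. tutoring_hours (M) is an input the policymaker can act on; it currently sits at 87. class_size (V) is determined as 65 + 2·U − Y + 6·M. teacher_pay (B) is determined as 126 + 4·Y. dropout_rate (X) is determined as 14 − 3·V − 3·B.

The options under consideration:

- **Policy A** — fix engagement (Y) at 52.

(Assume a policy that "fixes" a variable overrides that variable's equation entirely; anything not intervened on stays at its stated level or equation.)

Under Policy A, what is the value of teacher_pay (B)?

Policy A (Y := 52):
  Y = 52
  B = 126 + 4·52 = 334

334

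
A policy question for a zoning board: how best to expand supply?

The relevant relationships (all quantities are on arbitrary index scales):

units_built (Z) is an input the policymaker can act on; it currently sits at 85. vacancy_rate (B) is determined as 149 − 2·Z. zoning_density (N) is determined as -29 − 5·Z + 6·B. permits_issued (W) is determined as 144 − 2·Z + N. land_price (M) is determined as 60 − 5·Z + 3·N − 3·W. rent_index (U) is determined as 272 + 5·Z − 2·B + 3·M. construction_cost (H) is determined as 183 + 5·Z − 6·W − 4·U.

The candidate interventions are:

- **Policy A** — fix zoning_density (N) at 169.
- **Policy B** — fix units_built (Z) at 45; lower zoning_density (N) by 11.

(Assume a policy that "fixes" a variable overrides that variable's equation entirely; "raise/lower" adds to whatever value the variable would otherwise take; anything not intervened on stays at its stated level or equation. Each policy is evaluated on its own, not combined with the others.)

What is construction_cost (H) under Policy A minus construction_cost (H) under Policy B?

-1720

Policy A (N := 169):
  Z = 85
  B = 149 − 2·85 = -21
  N = 169
  W = 144 − 2·85 + 169 = 143
  M = 60 − 5·85 + 3·169 − 3·143 = -287
  U = 272 + 5·85 − 2·(-21) + 3·(-287) = -122
  H = 183 + 5·85 − 6·143 − 4·(-122) = 238
Policy B (Z := 45, N − 11):
  Z = 45
  B = 149 − 2·45 = 59
  N = -29 − 5·45 + 6·59 (−11 from intervention) = 89
  W = 144 − 2·45 + 89 = 143
  M = 60 − 5·45 + 3·89 − 3·143 = -327
  U = 272 + 5·45 − 2·59 + 3·(-327) = -602
  H = 183 + 5·45 − 6·143 − 4·(-602) = 1958
H: 238 − 1958 = -1720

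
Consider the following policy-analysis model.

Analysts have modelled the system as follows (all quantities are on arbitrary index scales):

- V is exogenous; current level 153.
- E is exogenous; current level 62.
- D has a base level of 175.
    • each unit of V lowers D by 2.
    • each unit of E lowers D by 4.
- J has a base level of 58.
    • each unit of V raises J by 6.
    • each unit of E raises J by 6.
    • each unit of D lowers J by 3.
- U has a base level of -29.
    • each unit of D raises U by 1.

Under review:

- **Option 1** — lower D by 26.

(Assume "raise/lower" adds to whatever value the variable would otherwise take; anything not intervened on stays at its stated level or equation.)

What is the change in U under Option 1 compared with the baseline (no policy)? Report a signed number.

Baseline:
  V = 153
  E = 62
  D = 175 − 2·153 − 4·62 = -379
  U = -29 + (-379) = -408
Option 1 (D − 26):
  V = 153
  E = 62
  D = 175 − 2·153 − 4·62 (−26 from intervention) = -405
  U = -29 + (-405) = -434
Change in U: -434 − (-408) = -26

-26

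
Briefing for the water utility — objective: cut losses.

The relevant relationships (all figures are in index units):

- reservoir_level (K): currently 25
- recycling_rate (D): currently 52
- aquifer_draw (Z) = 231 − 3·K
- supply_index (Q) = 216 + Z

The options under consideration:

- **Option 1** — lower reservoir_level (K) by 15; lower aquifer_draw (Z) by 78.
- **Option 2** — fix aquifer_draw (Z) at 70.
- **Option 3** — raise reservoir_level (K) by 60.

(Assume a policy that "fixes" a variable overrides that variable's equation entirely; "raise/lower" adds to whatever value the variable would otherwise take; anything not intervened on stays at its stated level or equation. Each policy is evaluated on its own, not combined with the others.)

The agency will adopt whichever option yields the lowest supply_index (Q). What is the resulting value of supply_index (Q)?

192

Option 1 (K − 15, Z − 78):
  K = 25 − 15 = 10
  Z = 231 − 3·10 (−78 from intervention) = 123
  Q = 216 + 123 = 339
Option 2 (Z := 70):
  K = 25
  Z = 70
  Q = 216 + 70 = 286
Option 3 (K + 60):
  K = 25 + 60 = 85
  Z = 231 − 3·85 = -24
  Q = 216 + (-24) = 192
Comparing — Option 1: Q=339, Option 2: Q=286, Option 3: Q=192. Lowest is 192 (Option 3).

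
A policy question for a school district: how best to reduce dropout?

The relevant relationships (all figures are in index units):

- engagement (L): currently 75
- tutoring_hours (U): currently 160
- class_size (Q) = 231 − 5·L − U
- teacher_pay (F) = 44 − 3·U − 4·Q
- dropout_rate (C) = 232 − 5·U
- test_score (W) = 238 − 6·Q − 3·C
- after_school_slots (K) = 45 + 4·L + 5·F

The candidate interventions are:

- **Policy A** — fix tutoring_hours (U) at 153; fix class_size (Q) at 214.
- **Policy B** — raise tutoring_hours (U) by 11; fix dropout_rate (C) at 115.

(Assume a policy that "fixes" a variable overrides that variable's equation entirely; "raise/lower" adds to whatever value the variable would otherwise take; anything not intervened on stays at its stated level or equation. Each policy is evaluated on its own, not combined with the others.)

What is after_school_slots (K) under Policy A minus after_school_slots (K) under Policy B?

Policy A (U := 153, Q := 214):
  L = 75
  U = 153
  Q = 214
  F = 44 − 3·153 − 4·214 = -1271
  K = 45 + 4·75 + 5·(-1271) = -6010
Policy B (U + 11, C := 115):
  L = 75
  U = 160 + 11 = 171
  Q = 231 − 5·75 − 171 = -315
  F = 44 − 3·171 − 4·(-315) = 791
  K = 45 + 4·75 + 5·791 = 4300
K: -6010 − 4300 = -10310

-10310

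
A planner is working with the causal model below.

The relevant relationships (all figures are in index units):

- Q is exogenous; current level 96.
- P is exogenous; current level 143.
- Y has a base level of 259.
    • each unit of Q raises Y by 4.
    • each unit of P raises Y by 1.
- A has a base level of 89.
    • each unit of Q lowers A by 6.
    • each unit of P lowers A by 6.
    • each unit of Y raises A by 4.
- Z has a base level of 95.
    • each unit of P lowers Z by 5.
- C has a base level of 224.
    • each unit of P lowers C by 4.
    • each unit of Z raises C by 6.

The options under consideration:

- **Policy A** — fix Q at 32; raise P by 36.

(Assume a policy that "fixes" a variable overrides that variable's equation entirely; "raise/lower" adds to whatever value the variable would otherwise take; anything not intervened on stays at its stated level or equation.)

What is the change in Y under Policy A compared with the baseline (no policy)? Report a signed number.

Baseline:
  Q = 96
  P = 143
  Y = 259 + 4·96 + 143 = 786
Policy A (Q := 32, P + 36):
  Q = 32
  P = 143 + 36 = 179
  Y = 259 + 4·32 + 179 = 566
Change in Y: 566 − 786 = -220

-220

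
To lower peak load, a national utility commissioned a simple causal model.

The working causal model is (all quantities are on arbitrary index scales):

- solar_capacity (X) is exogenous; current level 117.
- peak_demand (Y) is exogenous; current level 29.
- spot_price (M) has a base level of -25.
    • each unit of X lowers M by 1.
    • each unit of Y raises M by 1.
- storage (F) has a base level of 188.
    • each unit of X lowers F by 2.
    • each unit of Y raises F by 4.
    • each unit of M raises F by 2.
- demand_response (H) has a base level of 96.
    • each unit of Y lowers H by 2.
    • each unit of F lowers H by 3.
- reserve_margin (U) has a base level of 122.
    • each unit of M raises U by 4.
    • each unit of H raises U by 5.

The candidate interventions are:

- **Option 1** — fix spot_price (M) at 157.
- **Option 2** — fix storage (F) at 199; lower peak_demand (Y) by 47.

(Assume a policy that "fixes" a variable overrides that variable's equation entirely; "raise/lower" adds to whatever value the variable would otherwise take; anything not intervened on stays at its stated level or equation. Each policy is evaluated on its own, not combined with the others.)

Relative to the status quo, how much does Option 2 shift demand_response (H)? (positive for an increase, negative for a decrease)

-971

Baseline:
  X = 117
  Y = 29
  M = -25 − 117 + 29 = -113
  F = 188 − 2·117 + 4·29 + 2·(-113) = -156
  H = 96 − 2·29 − 3·(-156) = 506
Option 2 (F := 199, Y − 47):
  X = 117
  Y = 29 − 47 = -18
  M = -25 − 117 + (-18) = -160
  F = 199
  H = 96 − 2·(-18) − 3·199 = -465
Change in H: -465 − 506 = -971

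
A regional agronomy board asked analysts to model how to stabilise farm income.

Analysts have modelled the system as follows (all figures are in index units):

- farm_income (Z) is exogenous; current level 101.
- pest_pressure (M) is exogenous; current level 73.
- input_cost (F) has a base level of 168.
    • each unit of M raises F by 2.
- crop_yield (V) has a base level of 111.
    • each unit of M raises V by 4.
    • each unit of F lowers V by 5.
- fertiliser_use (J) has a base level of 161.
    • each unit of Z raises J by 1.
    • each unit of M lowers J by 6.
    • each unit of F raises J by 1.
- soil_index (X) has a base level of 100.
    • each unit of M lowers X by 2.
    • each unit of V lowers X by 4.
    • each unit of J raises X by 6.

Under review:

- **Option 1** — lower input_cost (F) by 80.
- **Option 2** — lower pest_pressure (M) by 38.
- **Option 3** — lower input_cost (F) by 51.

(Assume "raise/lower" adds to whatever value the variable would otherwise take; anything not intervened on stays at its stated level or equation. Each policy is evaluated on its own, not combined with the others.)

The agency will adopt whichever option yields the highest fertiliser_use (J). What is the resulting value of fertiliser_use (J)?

290

Option 1 (F − 80):
  Z = 101
  M = 73
  F = 168 + 2·73 (−80 from intervention) = 234
  J = 161 + 101 − 6·73 + 234 = 58
Option 2 (M − 38):
  Z = 101
  M = 73 − 38 = 35
  F = 168 + 2·35 = 238
  J = 161 + 101 − 6·35 + 238 = 290
Option 3 (F − 51):
  Z = 101
  M = 73
  F = 168 + 2·73 (−51 from intervention) = 263
  J = 161 + 101 − 6·73 + 263 = 87
Comparing — Option 1: J=58, Option 2: J=290, Option 3: J=87. Highest is 290 (Option 2).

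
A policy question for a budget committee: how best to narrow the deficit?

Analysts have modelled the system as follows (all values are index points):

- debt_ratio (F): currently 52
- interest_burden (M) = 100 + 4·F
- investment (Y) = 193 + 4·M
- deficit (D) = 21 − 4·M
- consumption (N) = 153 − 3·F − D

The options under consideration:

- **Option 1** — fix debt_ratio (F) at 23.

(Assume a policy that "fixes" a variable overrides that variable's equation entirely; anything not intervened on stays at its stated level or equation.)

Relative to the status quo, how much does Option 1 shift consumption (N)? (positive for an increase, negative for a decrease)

Baseline:
  F = 52
  M = 100 + 4·52 = 308
  D = 21 − 4·308 = -1211
  N = 153 − 3·52 − (-1211) = 1208
Option 1 (F := 23):
  F = 23
  M = 100 + 4·23 = 192
  D = 21 − 4·192 = -747
  N = 153 − 3·23 − (-747) = 831
Change in N: 831 − 1208 = -377

-377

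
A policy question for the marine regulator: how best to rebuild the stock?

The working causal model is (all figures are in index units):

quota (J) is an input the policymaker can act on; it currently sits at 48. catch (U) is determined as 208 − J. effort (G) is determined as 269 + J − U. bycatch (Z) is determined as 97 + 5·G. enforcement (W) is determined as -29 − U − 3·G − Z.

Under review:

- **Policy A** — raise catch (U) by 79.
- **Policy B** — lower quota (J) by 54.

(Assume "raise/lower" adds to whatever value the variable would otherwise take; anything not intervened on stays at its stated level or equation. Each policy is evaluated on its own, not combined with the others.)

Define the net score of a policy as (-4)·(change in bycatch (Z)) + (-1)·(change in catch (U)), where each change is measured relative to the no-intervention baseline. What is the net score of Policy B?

2106

Baseline:
  J = 48
  U = 208 − 48 = 160
  G = 269 + 48 − 160 = 157
  Z = 97 + 5·157 = 882
Policy B (J − 54):
  J = 48 − 54 = -6
  U = 208 − (-6) = 214
  G = 269 + (-6) − 214 = 49
  Z = 97 + 5·49 = 342
ΔZ = 342 − 882 = -540; ΔU = 214 − 160 = 54
Score = (-4)·(-540) + (-1)·54 = 2106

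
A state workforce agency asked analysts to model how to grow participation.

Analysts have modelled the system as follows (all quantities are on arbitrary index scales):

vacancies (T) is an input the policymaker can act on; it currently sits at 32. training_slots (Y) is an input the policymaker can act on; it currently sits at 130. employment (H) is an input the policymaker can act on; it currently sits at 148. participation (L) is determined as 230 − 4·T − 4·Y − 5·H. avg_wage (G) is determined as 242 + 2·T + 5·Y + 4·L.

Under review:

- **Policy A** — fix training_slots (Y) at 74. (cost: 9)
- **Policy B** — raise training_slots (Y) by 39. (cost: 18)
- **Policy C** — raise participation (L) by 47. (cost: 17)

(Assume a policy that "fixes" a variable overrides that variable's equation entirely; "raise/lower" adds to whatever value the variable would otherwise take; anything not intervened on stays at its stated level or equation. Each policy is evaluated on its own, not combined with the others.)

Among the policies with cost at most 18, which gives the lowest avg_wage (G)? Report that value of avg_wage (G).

Policy A (Y := 74):
  T = 32
  Y = 74
  H = 148
  L = 230 − 4·32 − 4·74 − 5·148 = -934
  G = 242 + 2·32 + 5·74 + 4·(-934) = -3060
Policy B (Y + 39):
  T = 32
  Y = 130 + 39 = 169
  H = 148
  L = 230 − 4·32 − 4·169 − 5·148 = -1314
  G = 242 + 2·32 + 5·169 + 4·(-1314) = -4105
Policy C (L + 47):
  T = 32
  Y = 130
  H = 148
  L = 230 − 4·32 − 4·130 − 5·148 (+47 from intervention) = -1111
  G = 242 + 2·32 + 5·130 + 4·(-1111) = -3488
Comparing — Policy A: G=-3060, Policy B: G=-4105, Policy C: G=-3488. Lowest is -4105 (Policy B).

-4105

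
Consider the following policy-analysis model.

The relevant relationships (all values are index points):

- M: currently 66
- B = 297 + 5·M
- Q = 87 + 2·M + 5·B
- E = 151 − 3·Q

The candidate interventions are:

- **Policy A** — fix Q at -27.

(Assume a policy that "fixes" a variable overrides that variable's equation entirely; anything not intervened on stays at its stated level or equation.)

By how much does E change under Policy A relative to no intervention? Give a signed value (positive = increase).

Baseline:
  M = 66
  B = 297 + 5·66 = 627
  Q = 87 + 2·66 + 5·627 = 3354
  E = 151 − 3·3354 = -9911
Policy A (Q := -27):
  M = 66
  B = 297 + 5·66 = 627
  Q = -27
  E = 151 − 3·(-27) = 232
Change in E: 232 − (-9911) = 10143

10143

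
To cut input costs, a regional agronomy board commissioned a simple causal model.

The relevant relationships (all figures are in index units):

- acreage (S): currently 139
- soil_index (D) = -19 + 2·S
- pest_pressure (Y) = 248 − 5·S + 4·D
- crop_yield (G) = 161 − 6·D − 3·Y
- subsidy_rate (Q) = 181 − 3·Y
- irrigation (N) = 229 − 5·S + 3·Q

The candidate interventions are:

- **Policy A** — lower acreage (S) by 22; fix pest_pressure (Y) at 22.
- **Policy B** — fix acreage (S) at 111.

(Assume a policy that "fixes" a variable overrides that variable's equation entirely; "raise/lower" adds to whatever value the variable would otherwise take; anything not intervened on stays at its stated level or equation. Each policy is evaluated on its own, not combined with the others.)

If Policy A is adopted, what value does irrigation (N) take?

Policy A (S − 22, Y := 22):
  S = 139 − 22 = 117
  D = -19 + 2·117 = 215
  Y = 22
  Q = 181 − 3·22 = 115
  N = 229 − 5·117 + 3·115 = -11

-11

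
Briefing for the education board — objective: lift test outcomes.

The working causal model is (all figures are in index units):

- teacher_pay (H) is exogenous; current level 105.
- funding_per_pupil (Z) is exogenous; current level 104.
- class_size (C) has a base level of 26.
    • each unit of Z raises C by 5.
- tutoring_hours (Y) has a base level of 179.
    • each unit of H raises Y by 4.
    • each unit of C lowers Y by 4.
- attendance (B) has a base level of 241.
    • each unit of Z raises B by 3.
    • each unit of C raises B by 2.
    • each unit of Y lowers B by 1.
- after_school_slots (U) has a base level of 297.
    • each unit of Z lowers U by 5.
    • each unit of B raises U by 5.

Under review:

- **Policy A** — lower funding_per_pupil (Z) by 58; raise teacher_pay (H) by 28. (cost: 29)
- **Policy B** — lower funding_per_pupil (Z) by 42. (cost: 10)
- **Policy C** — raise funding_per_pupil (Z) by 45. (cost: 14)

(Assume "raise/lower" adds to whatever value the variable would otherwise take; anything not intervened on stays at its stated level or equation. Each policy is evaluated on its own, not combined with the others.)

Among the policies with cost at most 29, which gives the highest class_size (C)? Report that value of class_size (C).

Policy A (Z − 58, H + 28):
  Z = 104 − 58 = 46
  C = 26 + 5·46 = 256
Policy B (Z − 42):
  Z = 104 − 42 = 62
  C = 26 + 5·62 = 336
Policy C (Z + 45):
  Z = 104 + 45 = 149
  C = 26 + 5·149 = 771
Comparing — Policy A: C=256, Policy B: C=336, Policy C: C=771. Highest is 771 (Policy C).

771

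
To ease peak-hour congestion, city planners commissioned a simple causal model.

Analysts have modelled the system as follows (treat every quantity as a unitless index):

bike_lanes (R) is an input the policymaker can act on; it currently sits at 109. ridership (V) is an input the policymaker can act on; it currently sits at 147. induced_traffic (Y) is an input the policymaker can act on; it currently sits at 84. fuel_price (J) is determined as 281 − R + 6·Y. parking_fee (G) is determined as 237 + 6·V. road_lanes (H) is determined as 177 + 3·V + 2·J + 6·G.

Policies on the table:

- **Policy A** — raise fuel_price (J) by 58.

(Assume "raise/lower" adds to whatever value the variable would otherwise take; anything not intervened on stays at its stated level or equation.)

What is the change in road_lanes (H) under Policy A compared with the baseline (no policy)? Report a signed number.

Baseline:
  R = 109
  V = 147
  Y = 84
  J = 281 − 109 + 6·84 = 676
  G = 237 + 6·147 = 1119
  H = 177 + 3·147 + 2·676 + 6·1119 = 8684
Policy A (J + 58):
  R = 109
  V = 147
  Y = 84
  J = 281 − 109 + 6·84 (+58 from intervention) = 734
  G = 237 + 6·147 = 1119
  H = 177 + 3·147 + 2·734 + 6·1119 = 8800
Change in H: 8800 − 8684 = 116

116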